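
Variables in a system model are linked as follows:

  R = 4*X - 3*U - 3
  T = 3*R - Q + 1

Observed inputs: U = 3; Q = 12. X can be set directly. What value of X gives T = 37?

X = 7

Substituting into the R equation gives R = 4*X - 12.
Substituting into the T equation gives T = 12*X - 47.
Solve 12*X - 47 = 37: X = (37 + 47) / 12 = 7.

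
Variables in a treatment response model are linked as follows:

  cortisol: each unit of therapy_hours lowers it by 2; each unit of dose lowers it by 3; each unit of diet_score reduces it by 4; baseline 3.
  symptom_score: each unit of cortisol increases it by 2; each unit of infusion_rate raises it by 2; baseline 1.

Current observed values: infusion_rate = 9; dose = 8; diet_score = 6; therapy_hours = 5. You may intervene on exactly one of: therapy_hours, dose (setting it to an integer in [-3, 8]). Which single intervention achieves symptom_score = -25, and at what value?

Intervening on therapy_hours: symptom_score = -4*therapy_hours - 71. Reaching -25 requires therapy_hours = -23/2, not an integer.
Intervening on dose: with other inputs at their observed values, symptom_score = -6*dose - 43. Solving for -25 gives dose = -3, within [-3, 8].

set dose = -3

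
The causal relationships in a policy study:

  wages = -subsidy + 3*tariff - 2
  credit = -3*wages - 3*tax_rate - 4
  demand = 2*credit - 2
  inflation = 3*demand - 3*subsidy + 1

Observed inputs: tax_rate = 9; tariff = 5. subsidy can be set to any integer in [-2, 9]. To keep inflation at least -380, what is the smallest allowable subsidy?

subsidy = 3

Substituting into the wages equation gives wages = -subsidy + 13.
credit becomes 3*subsidy - 70.
demand becomes 6*subsidy - 142.
inflation becomes 15*subsidy - 425.
Require 15*subsidy - 425 ≥ -380, so subsidy ≥ 3.
The smallest integer in [-2, 9] satisfying this is 3.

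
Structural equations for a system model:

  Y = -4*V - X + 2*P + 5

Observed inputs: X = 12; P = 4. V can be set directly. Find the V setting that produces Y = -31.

V = 8

Substituting into the Y equation gives Y = -4*V + 1.
Solve -4*V + 1 = -31: V = (-31 - 1) / -4 = 8.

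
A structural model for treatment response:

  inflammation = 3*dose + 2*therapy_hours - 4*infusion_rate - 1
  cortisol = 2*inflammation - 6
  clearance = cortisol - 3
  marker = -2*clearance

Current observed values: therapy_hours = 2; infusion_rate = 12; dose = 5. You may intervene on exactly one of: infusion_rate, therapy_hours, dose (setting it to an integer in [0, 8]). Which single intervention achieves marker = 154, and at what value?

set therapy_hours = 0

Intervening on infusion_rate: marker = 16*infusion_rate - 54. Reaching 154 requires infusion_rate = 13, outside [0, 8].
Intervening on therapy_hours: with other inputs at their observed values, marker = -8*therapy_hours + 154. Solving for 154 gives therapy_hours = 0, within [0, 8].
Intervening on dose: marker = -12*dose + 198. Reaching 154 requires dose = 11/3, not an integer.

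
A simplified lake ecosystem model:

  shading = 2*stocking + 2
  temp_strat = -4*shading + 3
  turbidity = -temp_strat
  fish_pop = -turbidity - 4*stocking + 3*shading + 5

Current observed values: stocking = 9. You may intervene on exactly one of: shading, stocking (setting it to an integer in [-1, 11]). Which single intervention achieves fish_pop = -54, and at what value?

Intervening on shading: fish_pop = -shading - 28. Reaching -54 requires shading = 26, outside [-1, 11].
Intervening on stocking: with other inputs at their observed values, fish_pop = -6*stocking + 6. Solving for -54 gives stocking = 10, within [-1, 11].

set stocking = 10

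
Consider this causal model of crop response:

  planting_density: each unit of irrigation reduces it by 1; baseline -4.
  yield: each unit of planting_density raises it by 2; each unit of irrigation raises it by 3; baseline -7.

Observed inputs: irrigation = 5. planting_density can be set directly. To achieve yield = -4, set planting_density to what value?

Intervening on planting_density fixes its value directly, overriding its dependence on irrigation.
Substituting into the yield equation gives yield = 2*planting_density + 8.
Solve 2*planting_density + 8 = -4: planting_density = (-4 - 8) / 2 = -6.

planting_density = -6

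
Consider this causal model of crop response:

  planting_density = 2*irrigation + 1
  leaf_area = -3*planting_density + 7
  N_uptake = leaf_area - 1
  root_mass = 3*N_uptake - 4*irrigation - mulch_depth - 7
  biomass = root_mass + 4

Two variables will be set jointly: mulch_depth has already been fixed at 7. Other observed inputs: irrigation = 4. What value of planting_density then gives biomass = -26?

With mulch_depth held at 7:
Intervening on planting_density fixes its value directly, overriding its dependence on irrigation.
Substituting into the N_uptake equation gives N_uptake = -3*planting_density + 6.
So root_mass = -9*planting_density - 12.
So biomass = -9*planting_density - 8.
Solve -9*planting_density - 8 = -26: planting_density = (-26 + 8) / -9 = 2.

planting_density = 2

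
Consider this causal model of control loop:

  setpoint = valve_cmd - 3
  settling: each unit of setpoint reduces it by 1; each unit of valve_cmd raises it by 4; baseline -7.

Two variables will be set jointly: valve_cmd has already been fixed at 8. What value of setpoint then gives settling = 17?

With valve_cmd held at 8:
Intervening on setpoint fixes its value directly, overriding its dependence on valve_cmd.
Substituting into the settling equation gives settling = -setpoint + 25.
Solve -setpoint + 25 = 17: setpoint = (17 - 25) / -1 = 8.

setpoint = 8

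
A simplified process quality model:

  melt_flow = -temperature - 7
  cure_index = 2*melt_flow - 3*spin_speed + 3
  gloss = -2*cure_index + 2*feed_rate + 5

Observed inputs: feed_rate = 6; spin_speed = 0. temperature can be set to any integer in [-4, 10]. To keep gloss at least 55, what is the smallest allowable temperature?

Substituting into the cure_index equation gives cure_index = -2*temperature - 11.
Substituting into the gloss equation gives gloss = 4*temperature + 39.
Require 4*temperature + 39 ≥ 55, so temperature ≥ 4.
The smallest integer in [-4, 10] satisfying this is 4.

temperature = 4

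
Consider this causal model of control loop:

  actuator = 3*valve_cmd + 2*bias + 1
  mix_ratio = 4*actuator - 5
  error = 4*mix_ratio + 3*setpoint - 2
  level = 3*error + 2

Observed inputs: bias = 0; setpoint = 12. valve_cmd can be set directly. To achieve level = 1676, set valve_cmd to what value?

valve_cmd = 11

Substituting into the actuator equation gives actuator = 3*valve_cmd + 1.
So mix_ratio = 12*valve_cmd - 1.
So error = 48*valve_cmd + 30.
So level = 144*valve_cmd + 92.
Solve 144*valve_cmd + 92 = 1676: valve_cmd = (1676 - 92) / 144 = 11.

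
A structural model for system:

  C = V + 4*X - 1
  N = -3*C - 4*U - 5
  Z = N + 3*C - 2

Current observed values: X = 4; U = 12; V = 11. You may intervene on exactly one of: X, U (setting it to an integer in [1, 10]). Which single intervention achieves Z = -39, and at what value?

Intervening on X: the paths from X to Z cancel (net effect zero), leaving Z = -55; -39 is unreachable this way.
Intervening on U: with other inputs at their observed values, Z = -4*U - 7. Solving for -39 gives U = 8, within [1, 10].

set U = 8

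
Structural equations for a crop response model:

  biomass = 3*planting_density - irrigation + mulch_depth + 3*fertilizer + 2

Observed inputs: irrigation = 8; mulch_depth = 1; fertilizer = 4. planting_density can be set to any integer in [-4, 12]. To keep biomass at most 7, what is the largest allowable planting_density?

planting_density = 0

Substituting into the biomass equation gives biomass = 3*planting_density + 7.
Require 3*planting_density + 7 ≤ 7, so planting_density ≤ 0.
The largest integer in [-4, 12] satisfying this is 0.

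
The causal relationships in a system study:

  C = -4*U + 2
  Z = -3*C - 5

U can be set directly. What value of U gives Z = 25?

Substituting into the Z equation gives Z = 12*U - 11.
Solve 12*U - 11 = 25: U = (25 + 11) / 12 = 3.

U = 3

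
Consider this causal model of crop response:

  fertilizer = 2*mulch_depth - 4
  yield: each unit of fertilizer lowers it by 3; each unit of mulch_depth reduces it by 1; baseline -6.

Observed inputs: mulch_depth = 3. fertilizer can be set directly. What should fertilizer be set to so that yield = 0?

Intervening on fertilizer fixes its value directly, overriding its dependence on mulch_depth.
Substituting into the yield equation gives yield = -3*fertilizer - 9.
Solve -3*fertilizer - 9 = 0: fertilizer = (0 + 9) / -3 = -3.

fertilizer = -3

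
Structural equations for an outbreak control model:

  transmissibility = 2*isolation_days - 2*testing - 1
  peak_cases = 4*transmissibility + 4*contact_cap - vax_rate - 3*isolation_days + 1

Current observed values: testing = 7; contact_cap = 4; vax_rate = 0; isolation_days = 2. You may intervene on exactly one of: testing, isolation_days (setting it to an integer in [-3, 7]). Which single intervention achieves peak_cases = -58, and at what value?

set isolation_days = -3

Intervening on testing: peak_cases = -8*testing + 23. Reaching -58 requires testing = 81/8, not an integer.
Intervening on isolation_days: with other inputs at their observed values, peak_cases = 5*isolation_days - 43. Solving for -58 gives isolation_days = -3, within [-3, 7].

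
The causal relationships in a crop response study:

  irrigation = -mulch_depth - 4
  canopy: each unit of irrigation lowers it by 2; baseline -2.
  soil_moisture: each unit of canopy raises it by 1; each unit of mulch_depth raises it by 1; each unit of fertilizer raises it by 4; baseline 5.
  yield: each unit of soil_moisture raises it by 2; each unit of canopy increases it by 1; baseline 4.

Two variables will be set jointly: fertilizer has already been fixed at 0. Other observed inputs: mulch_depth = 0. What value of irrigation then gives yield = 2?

irrigation = 1

With fertilizer held at 0:
Intervening on irrigation fixes its value directly, overriding its dependence on mulch_depth.
Substituting into the soil_moisture equation gives soil_moisture = -2*irrigation + 3.
Substituting into the yield equation gives yield = -6*irrigation + 8.
Solve -6*irrigation + 8 = 2: irrigation = (2 - 8) / -6 = 1.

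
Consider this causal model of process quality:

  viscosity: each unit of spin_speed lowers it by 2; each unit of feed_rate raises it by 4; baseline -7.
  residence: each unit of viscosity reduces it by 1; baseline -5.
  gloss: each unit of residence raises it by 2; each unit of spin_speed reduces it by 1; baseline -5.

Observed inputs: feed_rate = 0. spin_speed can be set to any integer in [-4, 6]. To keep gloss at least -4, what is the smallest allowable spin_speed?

spin_speed = -1

Substituting into the viscosity equation gives viscosity = -2*spin_speed - 7.
This gives residence = 2*spin_speed + 2.
So gloss = 3*spin_speed - 1.
Require 3*spin_speed - 1 ≥ -4, so spin_speed ≥ -1.
The smallest integer in [-4, 6] satisfying this is -1.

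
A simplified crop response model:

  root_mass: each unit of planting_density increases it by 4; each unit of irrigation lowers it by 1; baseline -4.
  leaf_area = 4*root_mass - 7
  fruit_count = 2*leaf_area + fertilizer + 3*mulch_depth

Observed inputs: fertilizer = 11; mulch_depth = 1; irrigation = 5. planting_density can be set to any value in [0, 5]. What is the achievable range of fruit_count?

Substituting into the root_mass equation gives root_mass = 4*planting_density - 9.
This gives leaf_area = 16*planting_density - 43.
This gives fruit_count = 32*planting_density - 72.
Linear in planting_density, so extremes are at the endpoints: planting_density = 0 gives fruit_count = -72; planting_density = 5 gives fruit_count = 88.

-72 to 88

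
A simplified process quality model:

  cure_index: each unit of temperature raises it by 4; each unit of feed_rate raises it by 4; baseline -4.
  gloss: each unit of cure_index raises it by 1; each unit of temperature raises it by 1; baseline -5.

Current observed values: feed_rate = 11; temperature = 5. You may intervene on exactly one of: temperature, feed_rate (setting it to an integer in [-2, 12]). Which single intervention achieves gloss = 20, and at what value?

set feed_rate = 1

Intervening on temperature: gloss = 5*temperature + 35. Reaching 20 requires temperature = -3, outside [-2, 12].
Intervening on feed_rate: with other inputs at their observed values, gloss = 4*feed_rate + 16. Solving for 20 gives feed_rate = 1, within [-2, 12].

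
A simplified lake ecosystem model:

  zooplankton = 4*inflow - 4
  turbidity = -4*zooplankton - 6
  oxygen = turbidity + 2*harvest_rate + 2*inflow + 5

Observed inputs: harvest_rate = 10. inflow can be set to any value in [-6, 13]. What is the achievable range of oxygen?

-147 to 119

Substituting into the turbidity equation gives turbidity = -16*inflow + 10.
Substituting into the oxygen equation gives oxygen = -14*inflow + 35.
Linear in inflow, so extremes are at the endpoints: inflow = -6 gives oxygen = 119; inflow = 13 gives oxygen = -147.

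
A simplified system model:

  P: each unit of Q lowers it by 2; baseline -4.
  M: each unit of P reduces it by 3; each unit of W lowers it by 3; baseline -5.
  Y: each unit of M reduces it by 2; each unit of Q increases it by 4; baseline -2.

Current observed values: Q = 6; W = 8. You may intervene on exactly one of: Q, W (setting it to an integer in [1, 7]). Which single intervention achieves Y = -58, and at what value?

set W = 1

Intervening on Q: Y = -8*Q + 32. Reaching -58 requires Q = 45/4, not an integer.
Intervening on W: with other inputs at their observed values, Y = 6*W - 64. Solving for -58 gives W = 1, within [1, 7].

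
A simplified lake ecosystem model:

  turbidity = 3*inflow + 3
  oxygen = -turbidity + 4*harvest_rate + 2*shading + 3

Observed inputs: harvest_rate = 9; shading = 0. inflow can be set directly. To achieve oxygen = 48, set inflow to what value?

inflow = -4

Substituting into the oxygen equation gives oxygen = -3*inflow + 36.
Solve -3*inflow + 36 = 48: inflow = (48 - 36) / -3 = -4.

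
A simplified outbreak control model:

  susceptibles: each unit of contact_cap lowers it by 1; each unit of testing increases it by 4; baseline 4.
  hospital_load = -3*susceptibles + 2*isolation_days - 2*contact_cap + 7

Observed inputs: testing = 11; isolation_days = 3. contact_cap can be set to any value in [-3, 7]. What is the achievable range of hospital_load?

Substituting into the susceptibles equation gives susceptibles = -contact_cap + 48.
hospital_load becomes contact_cap - 131.
Linear in contact_cap, so extremes are at the endpoints: contact_cap = -3 gives hospital_load = -134; contact_cap = 7 gives hospital_load = -124.

-134 to -124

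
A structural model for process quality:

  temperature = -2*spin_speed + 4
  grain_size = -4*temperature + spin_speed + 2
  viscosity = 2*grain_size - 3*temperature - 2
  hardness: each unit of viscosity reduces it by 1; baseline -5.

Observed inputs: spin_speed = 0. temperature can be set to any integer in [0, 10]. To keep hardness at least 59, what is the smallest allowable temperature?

Intervening on temperature fixes its value directly, overriding its dependence on spin_speed.
Substituting into the grain_size equation gives grain_size = -4*temperature + 2.
This gives viscosity = -11*temperature + 2.
This gives hardness = 11*temperature - 7.
Require 11*temperature - 7 ≥ 59, so temperature ≥ 6.
The smallest integer in [0, 10] satisfying this is 6.

temperature = 6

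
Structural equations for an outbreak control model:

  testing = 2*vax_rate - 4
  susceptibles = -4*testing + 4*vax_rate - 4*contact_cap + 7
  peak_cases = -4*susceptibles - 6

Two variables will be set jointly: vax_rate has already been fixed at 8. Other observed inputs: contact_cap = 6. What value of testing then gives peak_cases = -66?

With vax_rate held at 8:
Intervening on testing fixes its value directly, overriding its dependence on vax_rate.
Substituting into the susceptibles equation gives susceptibles = -4*testing + 15.
Substituting into the peak_cases equation gives peak_cases = 16*testing - 66.
Solve 16*testing - 66 = -66: testing = (-66 + 66) / 16 = 0.

testing = 0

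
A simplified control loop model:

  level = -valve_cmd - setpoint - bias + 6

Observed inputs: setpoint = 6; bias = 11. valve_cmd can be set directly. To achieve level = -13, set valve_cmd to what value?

Substituting into the level equation gives level = -valve_cmd - 11.
Solve -valve_cmd - 11 = -13: valve_cmd = (-13 + 11) / -1 = 2.

valve_cmd = 2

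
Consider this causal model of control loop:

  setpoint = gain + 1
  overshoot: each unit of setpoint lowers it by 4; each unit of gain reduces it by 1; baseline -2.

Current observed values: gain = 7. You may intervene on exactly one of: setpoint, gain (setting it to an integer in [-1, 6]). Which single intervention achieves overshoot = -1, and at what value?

set gain = -1

Intervening on setpoint: overshoot = -4*setpoint - 9. Reaching -1 requires setpoint = -2, outside [-1, 6].
Intervening on gain: with other inputs at their observed values, overshoot = -5*gain - 6. Solving for -1 gives gain = -1, within [-1, 6].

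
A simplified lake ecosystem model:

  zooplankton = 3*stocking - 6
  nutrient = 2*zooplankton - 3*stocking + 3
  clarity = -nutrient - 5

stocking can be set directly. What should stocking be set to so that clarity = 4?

Substituting into the nutrient equation gives nutrient = 3*stocking - 9.
Substituting into the clarity equation gives clarity = -3*stocking + 4.
Solve -3*stocking + 4 = 4: stocking = (4 - 4) / -3 = 0.

stocking = 0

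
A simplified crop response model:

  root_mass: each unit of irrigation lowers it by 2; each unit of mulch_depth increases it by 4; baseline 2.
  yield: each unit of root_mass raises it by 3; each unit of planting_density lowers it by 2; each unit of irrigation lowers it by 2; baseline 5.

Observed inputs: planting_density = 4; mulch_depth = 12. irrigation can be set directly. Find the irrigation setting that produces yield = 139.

Substituting into the root_mass equation gives root_mass = -2*irrigation + 50.
Substituting into the yield equation gives yield = -8*irrigation + 147.
Solve -8*irrigation + 147 = 139: irrigation = (139 - 147) / -8 = 1.

irrigation = 1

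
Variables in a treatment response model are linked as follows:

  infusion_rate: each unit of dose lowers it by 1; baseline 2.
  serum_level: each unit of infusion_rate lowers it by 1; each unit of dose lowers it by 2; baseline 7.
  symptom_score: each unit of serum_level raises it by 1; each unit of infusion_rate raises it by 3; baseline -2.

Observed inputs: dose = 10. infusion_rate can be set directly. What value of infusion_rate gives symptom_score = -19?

Intervening on infusion_rate fixes its value directly, overriding its dependence on dose.
Substituting into the serum_level equation gives serum_level = -infusion_rate - 13.
This gives symptom_score = 2*infusion_rate - 15.
Solve 2*infusion_rate - 15 = -19: infusion_rate = (-19 + 15) / 2 = -2.

infusion_rate = -2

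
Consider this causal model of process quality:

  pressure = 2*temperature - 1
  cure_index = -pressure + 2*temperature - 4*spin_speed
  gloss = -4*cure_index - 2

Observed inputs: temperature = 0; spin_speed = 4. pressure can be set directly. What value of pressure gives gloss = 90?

Intervening on pressure fixes its value directly, overriding its dependence on temperature.
Substituting into the cure_index equation gives cure_index = -pressure - 16.
gloss becomes 4*pressure + 62.
Solve 4*pressure + 62 = 90: pressure = (90 - 62) / 4 = 7.

pressure = 7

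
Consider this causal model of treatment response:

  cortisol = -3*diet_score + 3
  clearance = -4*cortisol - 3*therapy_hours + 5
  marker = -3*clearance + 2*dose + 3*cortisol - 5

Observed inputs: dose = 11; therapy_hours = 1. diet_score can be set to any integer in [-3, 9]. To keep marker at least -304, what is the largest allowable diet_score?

Substituting into the clearance equation gives clearance = 12*diet_score - 10.
Substituting into the marker equation gives marker = -45*diet_score + 56.
Require -45*diet_score + 56 ≥ -304, so diet_score ≤ 8.
The largest integer in [-3, 9] satisfying this is 8.

diet_score = 8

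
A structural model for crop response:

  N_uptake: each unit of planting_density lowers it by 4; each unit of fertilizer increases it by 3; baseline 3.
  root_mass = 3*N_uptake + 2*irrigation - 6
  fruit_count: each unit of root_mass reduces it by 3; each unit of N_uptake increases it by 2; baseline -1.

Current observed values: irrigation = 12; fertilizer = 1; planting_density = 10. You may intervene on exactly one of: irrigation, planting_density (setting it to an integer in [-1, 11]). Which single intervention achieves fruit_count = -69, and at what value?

set planting_density = 1

Intervening on irrigation: fruit_count = -6*irrigation + 255. Reaching -69 requires irrigation = 54, outside [-1, 11].
Intervening on planting_density: with other inputs at their observed values, fruit_count = 28*planting_density - 97. Solving for -69 gives planting_density = 1, within [-1, 11].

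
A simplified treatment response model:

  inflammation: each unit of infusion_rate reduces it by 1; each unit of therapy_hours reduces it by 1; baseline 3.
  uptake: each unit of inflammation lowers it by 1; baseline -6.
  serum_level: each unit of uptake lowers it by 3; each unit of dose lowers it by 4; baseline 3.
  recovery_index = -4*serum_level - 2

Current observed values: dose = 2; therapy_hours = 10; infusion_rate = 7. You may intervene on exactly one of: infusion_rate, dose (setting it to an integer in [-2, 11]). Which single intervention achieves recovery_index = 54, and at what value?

Intervening on infusion_rate: with other inputs at their observed values, recovery_index = 12*infusion_rate + 30. Solving for 54 gives infusion_rate = 2, within [-2, 11].
Intervening on dose: recovery_index = 16*dose + 82. Reaching 54 requires dose = -7/4, not an integer.

set infusion_rate = 2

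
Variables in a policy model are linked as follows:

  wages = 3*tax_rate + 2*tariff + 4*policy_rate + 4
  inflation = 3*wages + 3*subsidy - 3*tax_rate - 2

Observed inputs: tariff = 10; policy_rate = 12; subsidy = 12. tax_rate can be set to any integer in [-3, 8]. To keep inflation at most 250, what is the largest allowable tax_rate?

tax_rate = 0

Substituting into the wages equation gives wages = 3*tax_rate + 72.
So inflation = 6*tax_rate + 250.
Require 6*tax_rate + 250 ≤ 250, so tax_rate ≤ 0.
The largest integer in [-3, 8] satisfying this is 0.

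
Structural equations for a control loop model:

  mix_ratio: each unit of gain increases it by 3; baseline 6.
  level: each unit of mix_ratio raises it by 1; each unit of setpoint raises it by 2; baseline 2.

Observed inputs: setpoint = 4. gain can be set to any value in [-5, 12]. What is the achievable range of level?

1 to 52

Substituting into the level equation gives level = 3*gain + 16.
Linear in gain, so extremes are at the endpoints: gain = -5 gives level = 1; gain = 12 gives level = 52.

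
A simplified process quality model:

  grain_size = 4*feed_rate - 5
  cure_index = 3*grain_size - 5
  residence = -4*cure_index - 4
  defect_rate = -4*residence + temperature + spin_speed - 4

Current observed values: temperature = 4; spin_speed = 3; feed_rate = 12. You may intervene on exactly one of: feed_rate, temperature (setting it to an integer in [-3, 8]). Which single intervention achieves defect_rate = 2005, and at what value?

set temperature = 6

Intervening on feed_rate: defect_rate = 192*feed_rate - 301. Reaching 2005 requires feed_rate = 1153/96, not an integer.
Intervening on temperature: with other inputs at their observed values, defect_rate = temperature + 1999. Solving for 2005 gives temperature = 6, within [-3, 8].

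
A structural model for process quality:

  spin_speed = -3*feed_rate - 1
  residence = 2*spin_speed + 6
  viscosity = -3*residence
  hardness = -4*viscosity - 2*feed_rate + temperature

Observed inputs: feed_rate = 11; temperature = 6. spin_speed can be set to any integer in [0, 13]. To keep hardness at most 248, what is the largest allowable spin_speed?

spin_speed = 8

Intervening on spin_speed fixes its value directly, overriding its dependence on feed_rate.
Substituting into the viscosity equation gives viscosity = -6*spin_speed - 18.
Substituting into the hardness equation gives hardness = 24*spin_speed + 56.
Require 24*spin_speed + 56 ≤ 248, so spin_speed ≤ 8.
The largest integer in [0, 13] satisfying this is 8.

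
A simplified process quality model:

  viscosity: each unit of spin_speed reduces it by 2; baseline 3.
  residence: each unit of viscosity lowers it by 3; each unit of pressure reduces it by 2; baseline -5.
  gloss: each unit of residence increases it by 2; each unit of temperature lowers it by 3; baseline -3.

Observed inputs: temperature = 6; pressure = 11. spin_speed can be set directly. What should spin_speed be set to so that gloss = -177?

spin_speed = -7

Substituting into the residence equation gives residence = 6*spin_speed - 36.
Substituting into the gloss equation gives gloss = 12*spin_speed - 93.
Solve 12*spin_speed - 93 = -177: spin_speed = (-177 + 93) / 12 = -7.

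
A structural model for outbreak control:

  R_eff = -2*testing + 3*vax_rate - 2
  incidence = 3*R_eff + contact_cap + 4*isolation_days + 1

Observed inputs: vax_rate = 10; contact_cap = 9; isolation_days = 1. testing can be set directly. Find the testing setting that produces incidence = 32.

Substituting into the R_eff equation gives R_eff = -2*testing + 28.
Substituting into the incidence equation gives incidence = -6*testing + 98.
Solve -6*testing + 98 = 32: testing = (32 - 98) / -6 = 11.

testing = 11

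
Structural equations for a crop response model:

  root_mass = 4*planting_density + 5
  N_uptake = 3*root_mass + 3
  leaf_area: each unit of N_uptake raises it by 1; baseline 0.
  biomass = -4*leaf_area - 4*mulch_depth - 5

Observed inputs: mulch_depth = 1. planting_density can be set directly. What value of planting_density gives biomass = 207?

Substituting into the N_uptake equation gives N_uptake = 12*planting_density + 18.
leaf_area becomes 12*planting_density + 18.
Substituting into the biomass equation gives biomass = -48*planting_density - 81.
Solve -48*planting_density - 81 = 207: planting_density = (207 + 81) / -48 = -6.

planting_density = -6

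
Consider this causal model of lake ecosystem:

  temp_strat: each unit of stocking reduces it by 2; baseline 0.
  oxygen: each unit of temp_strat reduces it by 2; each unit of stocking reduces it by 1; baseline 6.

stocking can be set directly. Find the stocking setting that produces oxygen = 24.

Substituting into the oxygen equation gives oxygen = 3*stocking + 6.
Solve 3*stocking + 6 = 24: stocking = (24 - 6) / 3 = 6.

stocking = 6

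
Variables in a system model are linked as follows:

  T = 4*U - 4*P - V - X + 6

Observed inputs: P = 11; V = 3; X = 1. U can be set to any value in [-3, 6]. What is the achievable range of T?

-54 to -18

Substituting into the T equation gives T = 4*U - 42.
Linear in U, so extremes are at the endpoints: U = -3 gives T = -54; U = 6 gives T = -18.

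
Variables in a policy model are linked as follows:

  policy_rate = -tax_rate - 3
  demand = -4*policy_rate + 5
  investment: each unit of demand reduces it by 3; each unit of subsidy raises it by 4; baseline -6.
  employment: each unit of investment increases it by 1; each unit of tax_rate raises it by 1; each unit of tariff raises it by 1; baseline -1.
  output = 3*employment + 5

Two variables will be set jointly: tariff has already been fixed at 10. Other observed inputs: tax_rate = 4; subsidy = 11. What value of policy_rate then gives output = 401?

policy_rate = 8

With tariff held at 10:
Intervening on policy_rate fixes its value directly, overriding its dependence on tax_rate.
Substituting into the investment equation gives investment = 12*policy_rate + 23.
Substituting into the employment equation gives employment = 12*policy_rate + 36.
Substituting into the output equation gives output = 36*policy_rate + 113.
Solve 36*policy_rate + 113 = 401: policy_rate = (401 - 113) / 36 = 8.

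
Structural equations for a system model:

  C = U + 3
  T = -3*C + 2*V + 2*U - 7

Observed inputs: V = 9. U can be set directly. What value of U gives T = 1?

U = 1

Substituting into the T equation gives T = -U + 2.
Solve -U + 2 = 1: U = (1 - 2) / -1 = 1.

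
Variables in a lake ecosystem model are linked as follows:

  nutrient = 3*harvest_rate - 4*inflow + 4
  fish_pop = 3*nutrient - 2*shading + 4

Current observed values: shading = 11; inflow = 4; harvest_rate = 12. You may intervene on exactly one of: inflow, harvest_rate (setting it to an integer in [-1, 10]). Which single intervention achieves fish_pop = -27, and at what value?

set harvest_rate = 3

Intervening on inflow: fish_pop = -12*inflow + 102. Reaching -27 requires inflow = 43/4, not an integer.
Intervening on harvest_rate: with other inputs at their observed values, fish_pop = 9*harvest_rate - 54. Solving for -27 gives harvest_rate = 3, within [-1, 10].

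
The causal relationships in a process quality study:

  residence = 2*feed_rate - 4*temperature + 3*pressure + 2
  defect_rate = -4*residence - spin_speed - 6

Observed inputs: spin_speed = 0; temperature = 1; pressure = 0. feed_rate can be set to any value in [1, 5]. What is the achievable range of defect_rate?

-38 to -6

Substituting into the residence equation gives residence = 2*feed_rate - 2.
Substituting into the defect_rate equation gives defect_rate = -8*feed_rate + 2.
Linear in feed_rate, so extremes are at the endpoints: feed_rate = 1 gives defect_rate = -6; feed_rate = 5 gives defect_rate = -38.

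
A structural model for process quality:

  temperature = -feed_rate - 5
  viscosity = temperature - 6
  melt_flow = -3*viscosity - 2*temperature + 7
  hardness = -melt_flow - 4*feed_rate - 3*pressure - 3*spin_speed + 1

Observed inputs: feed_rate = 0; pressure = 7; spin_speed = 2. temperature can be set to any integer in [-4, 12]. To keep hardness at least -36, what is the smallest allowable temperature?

Intervening on temperature fixes its value directly, overriding its dependence on feed_rate.
Substituting into the melt_flow equation gives melt_flow = -5*temperature + 25.
This gives hardness = 5*temperature - 51.
Require 5*temperature - 51 ≥ -36, so temperature ≥ 3.
The smallest integer in [-4, 12] satisfying this is 3.

temperature = 3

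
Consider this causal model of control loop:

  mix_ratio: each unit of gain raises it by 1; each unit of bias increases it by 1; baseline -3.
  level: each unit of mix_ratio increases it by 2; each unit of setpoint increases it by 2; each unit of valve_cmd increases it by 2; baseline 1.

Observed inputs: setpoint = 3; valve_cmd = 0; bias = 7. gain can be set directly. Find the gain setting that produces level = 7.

gain = -4

Substituting into the mix_ratio equation gives mix_ratio = gain + 4.
So level = 2*gain + 15.
Solve 2*gain + 15 = 7: gain = (7 - 15) / 2 = -4.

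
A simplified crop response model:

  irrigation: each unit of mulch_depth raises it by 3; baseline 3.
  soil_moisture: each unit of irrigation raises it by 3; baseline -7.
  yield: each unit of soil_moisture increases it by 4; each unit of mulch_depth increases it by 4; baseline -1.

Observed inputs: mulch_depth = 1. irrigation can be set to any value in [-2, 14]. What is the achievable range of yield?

Intervening on irrigation fixes its value directly, overriding its dependence on mulch_depth.
Substituting into the yield equation gives yield = 12*irrigation - 25.
Linear in irrigation, so extremes are at the endpoints: irrigation = -2 gives yield = -49; irrigation = 14 gives yield = 143.

-49 to 143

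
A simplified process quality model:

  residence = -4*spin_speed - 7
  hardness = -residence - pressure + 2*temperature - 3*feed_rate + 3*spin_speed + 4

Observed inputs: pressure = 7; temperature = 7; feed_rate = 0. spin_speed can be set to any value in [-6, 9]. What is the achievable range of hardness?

-24 to 81

Substituting into the hardness equation gives hardness = 7*spin_speed + 18.
Linear in spin_speed, so extremes are at the endpoints: spin_speed = -6 gives hardness = -24; spin_speed = 9 gives hardness = 81.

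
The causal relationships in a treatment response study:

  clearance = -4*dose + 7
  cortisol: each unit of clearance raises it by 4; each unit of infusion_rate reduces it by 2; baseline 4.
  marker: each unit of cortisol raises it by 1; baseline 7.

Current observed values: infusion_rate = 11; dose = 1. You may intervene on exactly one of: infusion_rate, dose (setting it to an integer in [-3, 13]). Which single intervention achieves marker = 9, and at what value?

set infusion_rate = 7

Intervening on infusion_rate: with other inputs at their observed values, marker = -2*infusion_rate + 23. Solving for 9 gives infusion_rate = 7, within [-3, 13].
Intervening on dose: marker = -16*dose + 17. Reaching 9 requires dose = 1/2, not an integer.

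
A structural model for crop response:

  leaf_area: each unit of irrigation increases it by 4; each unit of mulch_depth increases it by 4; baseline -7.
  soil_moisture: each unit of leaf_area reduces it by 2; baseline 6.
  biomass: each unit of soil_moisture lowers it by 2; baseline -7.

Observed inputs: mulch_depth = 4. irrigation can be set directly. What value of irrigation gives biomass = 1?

irrigation = -1

Substituting into the leaf_area equation gives leaf_area = 4*irrigation + 9.
Substituting into the soil_moisture equation gives soil_moisture = -8*irrigation - 12.
So biomass = 16*irrigation + 17.
Solve 16*irrigation + 17 = 1: irrigation = (1 - 17) / 16 = -1.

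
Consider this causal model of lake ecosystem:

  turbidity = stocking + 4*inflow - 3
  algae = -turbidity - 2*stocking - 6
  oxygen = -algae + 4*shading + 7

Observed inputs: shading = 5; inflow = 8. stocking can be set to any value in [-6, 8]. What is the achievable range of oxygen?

44 to 86

Substituting into the turbidity equation gives turbidity = stocking + 29.
Substituting into the algae equation gives algae = -3*stocking - 35.
So oxygen = 3*stocking + 62.
Linear in stocking, so extremes are at the endpoints: stocking = -6 gives oxygen = 44; stocking = 8 gives oxygen = 86.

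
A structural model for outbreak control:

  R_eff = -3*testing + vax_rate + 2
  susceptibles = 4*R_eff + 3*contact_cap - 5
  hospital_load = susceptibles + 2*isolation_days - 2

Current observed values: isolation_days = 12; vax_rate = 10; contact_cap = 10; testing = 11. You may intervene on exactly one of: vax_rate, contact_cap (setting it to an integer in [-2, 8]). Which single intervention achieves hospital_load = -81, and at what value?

set vax_rate = -1

Intervening on vax_rate: with other inputs at their observed values, hospital_load = 4*vax_rate - 77. Solving for -81 gives vax_rate = -1, within [-2, 8].
Intervening on contact_cap: hospital_load = 3*contact_cap - 67. Reaching -81 requires contact_cap = -14/3, not an integer.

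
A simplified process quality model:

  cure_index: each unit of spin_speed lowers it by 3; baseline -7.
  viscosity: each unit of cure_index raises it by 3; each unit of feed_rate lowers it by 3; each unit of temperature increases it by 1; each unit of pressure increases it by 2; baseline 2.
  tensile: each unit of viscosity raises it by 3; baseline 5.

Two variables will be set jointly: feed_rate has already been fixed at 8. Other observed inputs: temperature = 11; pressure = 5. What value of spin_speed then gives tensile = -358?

spin_speed = 11

With feed_rate held at 8:
Substituting into the viscosity equation gives viscosity = -9*spin_speed - 22.
Substituting into the tensile equation gives tensile = -27*spin_speed - 61.
Solve -27*spin_speed - 61 = -358: spin_speed = (-358 + 61) / -27 = 11.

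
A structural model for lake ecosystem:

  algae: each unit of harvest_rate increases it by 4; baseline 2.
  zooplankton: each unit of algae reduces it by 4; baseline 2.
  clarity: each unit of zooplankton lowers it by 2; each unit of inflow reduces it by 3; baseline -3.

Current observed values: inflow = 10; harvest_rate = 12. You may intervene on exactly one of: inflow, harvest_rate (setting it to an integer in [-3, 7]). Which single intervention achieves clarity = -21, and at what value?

set harvest_rate = 0

Intervening on inflow: clarity = -3*inflow + 393. Reaching -21 requires inflow = 138, outside [-3, 7].
Intervening on harvest_rate: with other inputs at their observed values, clarity = 32*harvest_rate - 21. Solving for -21 gives harvest_rate = 0, within [-3, 7].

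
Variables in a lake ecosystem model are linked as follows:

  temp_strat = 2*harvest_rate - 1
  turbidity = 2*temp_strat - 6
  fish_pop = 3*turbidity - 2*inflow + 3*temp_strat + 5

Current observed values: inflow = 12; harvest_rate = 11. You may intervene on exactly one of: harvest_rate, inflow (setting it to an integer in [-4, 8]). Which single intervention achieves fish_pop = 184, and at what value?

set inflow = -4

Intervening on harvest_rate: fish_pop = 18*harvest_rate - 46. Reaching 184 requires harvest_rate = 115/9, not an integer.
Intervening on inflow: with other inputs at their observed values, fish_pop = -2*inflow + 176. Solving for 184 gives inflow = -4, within [-4, 8].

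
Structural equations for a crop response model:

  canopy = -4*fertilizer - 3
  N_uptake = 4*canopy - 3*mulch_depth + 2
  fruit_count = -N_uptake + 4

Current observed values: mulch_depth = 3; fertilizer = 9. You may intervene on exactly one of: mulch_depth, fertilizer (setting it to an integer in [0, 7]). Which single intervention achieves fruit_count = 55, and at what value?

Intervening on mulch_depth: fruit_count = 3*mulch_depth + 158. Reaching 55 requires mulch_depth = -103/3, not an integer.
Intervening on fertilizer: with other inputs at their observed values, fruit_count = 16*fertilizer + 23. Solving for 55 gives fertilizer = 2, within [0, 7].

set fertilizer = 2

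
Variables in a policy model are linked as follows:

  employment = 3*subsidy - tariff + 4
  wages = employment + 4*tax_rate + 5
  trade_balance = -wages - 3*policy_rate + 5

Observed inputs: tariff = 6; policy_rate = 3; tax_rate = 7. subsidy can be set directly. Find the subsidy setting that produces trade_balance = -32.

subsidy = -1

Substituting into the employment equation gives employment = 3*subsidy - 2.
This gives wages = 3*subsidy + 31.
trade_balance becomes -3*subsidy - 35.
Solve -3*subsidy - 35 = -32: subsidy = (-32 + 35) / -3 = -1.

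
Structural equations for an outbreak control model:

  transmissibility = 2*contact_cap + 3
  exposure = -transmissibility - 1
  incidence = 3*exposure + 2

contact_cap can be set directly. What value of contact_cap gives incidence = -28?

contact_cap = 3

Substituting into the exposure equation gives exposure = -2*contact_cap - 4.
This gives incidence = -6*contact_cap - 10.
Solve -6*contact_cap - 10 = -28: contact_cap = (-28 + 10) / -6 = 3.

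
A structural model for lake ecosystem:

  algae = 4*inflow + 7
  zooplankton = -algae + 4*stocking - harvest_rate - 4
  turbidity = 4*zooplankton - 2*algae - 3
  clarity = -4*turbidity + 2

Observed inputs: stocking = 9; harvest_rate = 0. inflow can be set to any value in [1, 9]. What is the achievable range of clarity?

Substituting into the zooplankton equation gives zooplankton = -4*inflow + 25.
This gives turbidity = -24*inflow + 83.
clarity becomes 96*inflow - 330.
Linear in inflow, so extremes are at the endpoints: inflow = 1 gives clarity = -234; inflow = 9 gives clarity = 534.

-234 to 534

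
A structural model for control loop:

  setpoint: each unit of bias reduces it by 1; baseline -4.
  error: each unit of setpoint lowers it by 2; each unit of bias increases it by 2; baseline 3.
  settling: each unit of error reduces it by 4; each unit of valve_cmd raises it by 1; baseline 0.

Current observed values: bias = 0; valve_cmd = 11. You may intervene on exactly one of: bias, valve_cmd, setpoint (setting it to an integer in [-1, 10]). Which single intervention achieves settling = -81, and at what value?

Intervening on bias: with other inputs at their observed values, settling = -16*bias - 33. Solving for -81 gives bias = 3, within [-1, 10].
Intervening on valve_cmd: settling = valve_cmd - 44. Reaching -81 requires valve_cmd = -37, outside [-1, 10].
Intervening on setpoint: settling = 8*setpoint - 1. Reaching -81 requires setpoint = -10, outside [-1, 10].

set bias = 3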